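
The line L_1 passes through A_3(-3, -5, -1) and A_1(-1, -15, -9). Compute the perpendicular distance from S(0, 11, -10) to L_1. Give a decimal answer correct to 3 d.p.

A direction vector for L_1 is A_1 − A_3 = (2, -10, -8).
Taking (-3, -5, -1) on L_1 with direction v = (2, -10, -8): w = S − (-3, -5, -1) = (3, 16, -9), and w × v = (-218, 6, -62).
Distance = |w × v| / |v| = √51404 / √168 ≈ 17.492.

17.492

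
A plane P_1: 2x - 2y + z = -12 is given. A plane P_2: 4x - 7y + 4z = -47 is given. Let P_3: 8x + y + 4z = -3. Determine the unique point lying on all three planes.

Solving the 3×3 linear system 2x - 2y + z = -12, 4x - 7y + 4z = -47, 8x + y + 4z = -3 (e.g. by elimination or Cramer's rule, determinant = -36) gives (1, 5, -4).

(1, 5, -4)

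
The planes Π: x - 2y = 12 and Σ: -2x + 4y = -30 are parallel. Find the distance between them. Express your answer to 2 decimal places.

1.34

Rescale Σ by 1/(-2): x - 2y = 15. Then distance = |12 − 15| / √5 ≈ 1.34.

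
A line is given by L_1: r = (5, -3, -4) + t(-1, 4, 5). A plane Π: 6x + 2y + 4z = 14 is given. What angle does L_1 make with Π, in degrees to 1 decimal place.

27.0

sin θ = |n·v| / (|n||v|) = |22| / (√56 · √42) = 0.45363.
θ ≈ 27.0°.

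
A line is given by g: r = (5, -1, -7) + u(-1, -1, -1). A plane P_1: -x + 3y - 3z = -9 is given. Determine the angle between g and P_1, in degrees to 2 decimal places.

sin θ = |n·v| / (|n||v|) = |1| / (√19 · √3) = 0.13245.
θ ≈ 7.61°.

7.61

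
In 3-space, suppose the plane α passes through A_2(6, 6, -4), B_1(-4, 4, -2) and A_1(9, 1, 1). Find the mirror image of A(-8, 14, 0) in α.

(-8, 2, -12)

A_2B_1 = (-10, -2, 2), A_2A_1 = (3, -5, 5); a normal to α is A_2B_1 × A_2A_1 = (0, 56, 56).
Using A_2: α has equation 56y + 56z = 112.
λ = (n·A − d)/|n|² = (784 − 112)/6272 = 3/28.
Reflection = A − 2λn = (-8, 14, 0) − (3/14)·(0, 56, 56) = (-8, 2, -12).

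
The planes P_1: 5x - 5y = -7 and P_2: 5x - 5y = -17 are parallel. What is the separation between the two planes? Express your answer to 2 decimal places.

Same normal n = (5, -5, 0) with |n| = √50; distance = |-7 − (-17)| / |n| = 10/√50 ≈ 1.41.

1.41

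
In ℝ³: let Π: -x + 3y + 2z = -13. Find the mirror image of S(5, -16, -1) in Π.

λ = (n·S − d)/|n|² = (-55 − (-13))/14 = -3.
Reflection = S − 2λn = (5, -16, -1) − (-6)·(-1, 3, 2) = (-1, 2, 11).

(-1, 2, 11)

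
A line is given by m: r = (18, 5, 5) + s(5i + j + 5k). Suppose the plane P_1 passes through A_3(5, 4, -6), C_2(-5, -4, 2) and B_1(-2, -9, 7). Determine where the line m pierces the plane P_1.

A_3C_2 = (-10, -8, 8), A_3B_1 = (-7, -13, 13); a normal to P_1 is A_3C_2 × A_3B_1 = (0, 74, 74).
Using A_3: P_1 has equation 74y + 74z = -148.
Substitute r = (18, 5, 5) + t(5, 1, 5) into the plane: 740 + 444t = -148, so t = -2.
Intersection: (18, 5, 5) + (-2)·(5, 1, 5) = (8, 3, -5).

(8, 3, -5)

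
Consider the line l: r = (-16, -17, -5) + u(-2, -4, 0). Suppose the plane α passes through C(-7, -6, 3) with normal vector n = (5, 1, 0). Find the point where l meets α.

(-8, -1, -5)

α: n·r = n·C gives 5x + y = -41.
Substitute r = (-16, -17, -5) + t(-2, -4, 0) into the plane: -97 + (-14)t = -41, so t = -4.
Intersection: (-16, -17, -5) + (-4)·(-2, -4, 0) = (-8, -1, -5).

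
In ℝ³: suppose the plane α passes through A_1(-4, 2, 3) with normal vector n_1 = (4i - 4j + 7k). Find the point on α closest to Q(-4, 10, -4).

α: n_1·r = n_1·A_1 gives 4x - 4y + 7z = -3.
Foot = Q − λn with λ = (n·Q − d)/|n|² = (-84 − (-3))/81 = -1.
Foot = (-4, 10, -4) − (-1)·(4, -4, 7) = (0, 6, 3).

(0, 6, 3)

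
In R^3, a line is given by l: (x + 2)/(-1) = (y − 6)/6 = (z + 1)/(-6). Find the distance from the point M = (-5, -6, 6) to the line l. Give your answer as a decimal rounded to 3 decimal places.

l has direction (-1, 6, -6) through (-2, 6, -1).
Taking (-2, 6, -1) on l with direction v = (-1, 6, -6): w = M − (-2, 6, -1) = (-3, -12, 7), and w × v = (30, -25, -30).
Distance = |w × v| / |v| = √2425 / √73 ≈ 5.764.

5.764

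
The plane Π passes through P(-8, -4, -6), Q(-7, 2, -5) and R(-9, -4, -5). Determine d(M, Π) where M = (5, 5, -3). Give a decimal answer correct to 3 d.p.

8.947

PQ = (1, 6, 1), PR = (-1, 0, 1); a normal to Π is PQ × PR = (6, -2, 6).
Using P: Π has equation 6x - 2y + 6z = -76.
n·M − d = (6)·(5) + (-2)·(5) + (6)·(-3) − (-76) = 78; |n| = √76.
Distance = |78| / √76 = 78/√76 ≈ 8.947.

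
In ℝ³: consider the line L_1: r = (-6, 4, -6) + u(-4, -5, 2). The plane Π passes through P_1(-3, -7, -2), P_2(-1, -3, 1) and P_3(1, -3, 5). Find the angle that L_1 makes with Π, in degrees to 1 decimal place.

35.4

P_1P_2 = (2, 4, 3), P_1P_3 = (4, 4, 7); a normal to Π is P_1P_2 × P_1P_3 = (16, -2, -8).
Using P_1: Π has equation 16x - 2y - 8z = -18.
sin θ = |n·v| / (|n||v|) = |-70| / (√324 · √45) = 0.57972.
θ ≈ 35.4°.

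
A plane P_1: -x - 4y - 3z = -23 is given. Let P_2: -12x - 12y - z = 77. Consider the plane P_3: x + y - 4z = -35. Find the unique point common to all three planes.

Solving the 3×3 linear system -x - 4y - 3z = -23, -12x - 12y - z = 77, x + y - 4z = -35 (e.g. by elimination or Cramer's rule, determinant = 147) gives (-10, 3, 7).

(-10, 3, 7)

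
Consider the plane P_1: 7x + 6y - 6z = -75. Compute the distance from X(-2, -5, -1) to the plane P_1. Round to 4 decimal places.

3.3636

n·X − d = (7)·(-2) + (6)·(-5) + (-6)·(-1) − (-75) = 37; |n| = √121.
Distance = |37| / √121 = 37/√121 ≈ 3.3636.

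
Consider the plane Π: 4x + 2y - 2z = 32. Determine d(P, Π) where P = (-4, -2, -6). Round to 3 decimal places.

8.165

n·P − d = (4)·(-4) + (2)·(-2) + (-2)·(-6) − 32 = -40; |n| = √24.
Distance = |-40| / √24 = 40/√24 ≈ 8.165.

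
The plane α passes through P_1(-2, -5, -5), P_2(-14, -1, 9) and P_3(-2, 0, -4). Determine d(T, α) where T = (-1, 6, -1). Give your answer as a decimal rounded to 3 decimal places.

P_1P_2 = (-12, 4, 14), P_1P_3 = (0, 5, 1); a normal to α is P_1P_2 × P_1P_3 = (-66, 12, -60).
Using P_1: α has equation -66x + 12y - 60z = 372.
n·T − d = (-66)·(-1) + (12)·(6) + (-60)·(-1) − 372 = -174; |n| = √8100.
Distance = |-174| / √8100 = 174/√8100 ≈ 1.933.

1.933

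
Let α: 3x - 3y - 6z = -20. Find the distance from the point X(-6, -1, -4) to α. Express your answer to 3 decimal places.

3.946

n·X − d = (3)·(-6) + (-3)·(-1) + (-6)·(-4) − (-20) = 29; |n| = √54.
Distance = |29| / √54 = 29/√54 ≈ 3.946.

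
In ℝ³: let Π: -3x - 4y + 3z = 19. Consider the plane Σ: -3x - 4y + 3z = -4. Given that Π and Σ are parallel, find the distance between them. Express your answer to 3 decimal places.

3.944

Same normal n = (-3, -4, 3) with |n| = √34; distance = |19 − (-4)| / |n| = 23/√34 ≈ 3.944.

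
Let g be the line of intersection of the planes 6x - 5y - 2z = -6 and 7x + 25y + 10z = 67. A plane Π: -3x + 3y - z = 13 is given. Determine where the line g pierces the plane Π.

Direction of g: (6, -5, -2) × (7, 25, 10) = (0, -74, 185).
A point on g: solving the two plane equations with y = -4 gives (1, -4, 16).
Substitute r = (1, -4, 16) + t(0, -74, 185) into the plane: -31 + (-407)t = 13, so t = -4/37.
Intersection: (1, -4, 16) + (-4/37)·(0, -74, 185) = (1, 4, -4).

(1, 4, -4)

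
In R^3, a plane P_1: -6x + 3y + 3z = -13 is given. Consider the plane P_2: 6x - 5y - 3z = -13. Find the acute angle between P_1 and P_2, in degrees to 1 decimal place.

cos θ = |n₁·n₂| / (|n₁||n₂|) = |-60| / (√54 · √70).
θ = arccos(0.97590) ≈ 12.6°.

12.6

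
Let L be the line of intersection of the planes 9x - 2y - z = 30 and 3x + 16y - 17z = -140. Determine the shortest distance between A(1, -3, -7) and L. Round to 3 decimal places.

Direction of L: (9, -2, -1) × (3, 16, -17) = (50, 150, 150).
A point on L: solving the two plane equations with x = 3 gives (3, -4, 5).
Taking (3, -4, 5) on L with direction v = (50, 150, 150): w = A − (3, -4, 5) = (-2, 1, -12), and w × v = (1950, -300, -350).
Distance = |w × v| / |v| = √4015000 / √47500 ≈ 9.194.

9.194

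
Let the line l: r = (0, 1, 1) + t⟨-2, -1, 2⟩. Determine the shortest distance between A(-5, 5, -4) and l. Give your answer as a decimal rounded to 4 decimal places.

8.0139

Taking (0, 1, 1) on l with direction v = (-2, -1, 2): w = A − (0, 1, 1) = (-5, 4, -5), and w × v = (3, 20, 13).
Distance = |w × v| / |v| = √578 / √9 ≈ 8.0139.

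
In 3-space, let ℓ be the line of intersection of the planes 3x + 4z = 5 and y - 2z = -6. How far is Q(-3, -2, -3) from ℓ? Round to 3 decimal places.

Direction of ℓ: (3, 0, 4) × (0, 1, -2) = (-4, 6, 3).
A point on ℓ: solving the two plane equations with x = 3 gives (3, -8, -1).
Taking (3, -8, -1) on ℓ with direction v = (-4, 6, 3): w = Q − (3, -8, -1) = (-6, 6, -2), and w × v = (30, 26, -12).
Distance = |w × v| / |v| = √1720 / √61 ≈ 5.310.

5.310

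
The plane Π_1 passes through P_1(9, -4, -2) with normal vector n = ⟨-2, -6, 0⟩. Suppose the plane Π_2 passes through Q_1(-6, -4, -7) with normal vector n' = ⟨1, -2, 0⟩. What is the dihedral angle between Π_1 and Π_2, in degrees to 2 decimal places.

45.00

Π_1: n·r = n·P_1 gives -2x - 6y = 6.
Π_2: n'·r = n'·Q_1 gives x - 2y = 2.
cos θ = |n₁·n₂| / (|n₁||n₂|) = |10| / (√40 · √5).
θ = arccos(0.70711) ≈ 45.00°.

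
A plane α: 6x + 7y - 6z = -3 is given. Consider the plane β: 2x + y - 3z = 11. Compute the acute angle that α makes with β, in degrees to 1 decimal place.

26.0

cos θ = |n₁·n₂| / (|n₁||n₂|) = |37| / (√121 · √14).
θ = arccos(0.89897) ≈ 26.0°.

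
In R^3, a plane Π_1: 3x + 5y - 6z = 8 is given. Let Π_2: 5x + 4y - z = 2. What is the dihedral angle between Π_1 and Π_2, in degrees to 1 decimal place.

40.9

cos θ = |n₁·n₂| / (|n₁||n₂|) = |41| / (√70 · √42).
θ = arccos(0.75615) ≈ 40.9°.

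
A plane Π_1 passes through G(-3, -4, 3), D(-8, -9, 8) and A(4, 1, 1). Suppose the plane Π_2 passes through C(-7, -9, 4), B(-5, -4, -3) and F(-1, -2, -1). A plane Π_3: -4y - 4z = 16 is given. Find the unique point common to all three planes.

(1, 2, -6)

GD = (-5, -5, 5), GA = (7, 5, -2); a normal to Π_1 is GD × GA = (-15, 25, 10).
Using G: Π_1 has equation -15x + 25y + 10z = -25.
CB = (2, 5, -7), CF = (6, 7, -5); a normal to Π_2 is CB × CF = (24, -32, -16).
Using C: Π_2 has equation 24x - 32y - 16z = 56.
Solving the 3×3 linear system -15x + 25y + 10z = -25, 24x - 32y - 16z = 56, -4y - 4z = 16 (e.g. by elimination or Cramer's rule, determinant = 480) gives (1, 2, -6).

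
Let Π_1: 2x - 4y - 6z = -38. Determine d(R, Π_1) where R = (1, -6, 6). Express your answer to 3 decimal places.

n·R − d = (2)·(1) + (-4)·(-6) + (-6)·(6) − (-38) = 28; |n| = √56.
Distance = |28| / √56 = 28/√56 ≈ 3.742.

3.742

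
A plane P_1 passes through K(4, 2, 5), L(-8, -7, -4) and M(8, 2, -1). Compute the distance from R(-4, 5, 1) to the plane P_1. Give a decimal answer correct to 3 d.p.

7.143

KL = (-12, -9, -9), KM = (4, 0, -6); a normal to P_1 is KL × KM = (54, -108, 36).
Using K: P_1 has equation 54x - 108y + 36z = 180.
n·R − d = (54)·(-4) + (-108)·(5) + (36)·(1) − 180 = -900; |n| = √15876.
Distance = |-900| / √15876 = 900/√15876 ≈ 7.143.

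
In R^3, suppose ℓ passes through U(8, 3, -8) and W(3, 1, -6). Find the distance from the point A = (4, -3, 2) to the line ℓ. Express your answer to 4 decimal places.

A direction vector for ℓ is W − U = (-5, -2, 2).
Taking (8, 3, -8) on ℓ with direction v = (-5, -2, 2): w = A − (8, 3, -8) = (-4, -6, 10), and w × v = (8, -42, -22).
Distance = |w × v| / |v| = √2312 / √33 ≈ 8.3702.

8.3702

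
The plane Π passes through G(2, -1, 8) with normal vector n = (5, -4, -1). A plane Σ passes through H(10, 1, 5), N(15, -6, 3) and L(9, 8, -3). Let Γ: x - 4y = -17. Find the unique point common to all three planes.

(7, 6, 5)

Π: n·r = n·G gives 5x - 4y - z = 6.
HN = (5, -7, -2), HL = (-1, 7, -8); a normal to Σ is HN × HL = (70, 42, 28).
Using H: Σ has equation 70x + 42y + 28z = 882.
Solving the 3×3 linear system 5x - 4y - z = 6, 70x + 42y + 28z = 882, x - 4y = -17 (e.g. by elimination or Cramer's rule, determinant = 770) gives (7, 6, 5).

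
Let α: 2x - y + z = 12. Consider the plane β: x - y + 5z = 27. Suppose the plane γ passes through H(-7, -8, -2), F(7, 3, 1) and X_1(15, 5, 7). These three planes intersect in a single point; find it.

HF = (14, 11, 3), HX_1 = (22, 13, 9); a normal to γ is HF × HX_1 = (60, -60, -60).
Using H: γ has equation 60x - 60y - 60z = 180.
Solving the 3×3 linear system 2x - y + z = 12, x - y + 5z = 27, 60x - 60y - 60z = 180 (e.g. by elimination or Cramer's rule, determinant = 360) gives (1, -6, 4).

(1, -6, 4)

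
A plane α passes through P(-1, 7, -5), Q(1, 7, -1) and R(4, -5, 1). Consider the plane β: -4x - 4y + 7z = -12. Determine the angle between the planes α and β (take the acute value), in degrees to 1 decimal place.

PQ = (2, 0, 4), PR = (5, -12, 6); a normal to α is PQ × PR = (48, 8, -24).
Using P: α has equation 48x + 8y - 24z = 128.
cos θ = |n₁·n₂| / (|n₁||n₂|) = |-392| / (√2944 · √81).
θ = arccos(0.80274) ≈ 36.6°.

36.6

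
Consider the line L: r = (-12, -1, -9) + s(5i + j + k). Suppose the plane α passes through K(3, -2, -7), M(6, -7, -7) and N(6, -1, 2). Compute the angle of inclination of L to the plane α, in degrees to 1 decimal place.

54.3

KM = (3, -5, 0), KN = (3, 1, 9); a normal to α is KM × KN = (-45, -27, 18).
Using K: α has equation -45x - 27y + 18z = -207.
sin θ = |n·v| / (|n||v|) = |-234| / (√3078 · √27) = 0.81171.
θ ≈ 54.3°.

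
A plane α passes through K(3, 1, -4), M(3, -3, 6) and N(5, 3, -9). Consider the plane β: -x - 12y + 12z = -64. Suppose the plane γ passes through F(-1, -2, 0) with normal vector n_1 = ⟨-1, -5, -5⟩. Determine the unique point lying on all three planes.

(4, 1, -4)

KM = (0, -4, 10), KN = (2, 2, -5); a normal to α is KM × KN = (0, 20, 8).
Using K: α has equation 20y + 8z = -12.
γ: n_1·r = n_1·F gives -x - 5y - 5z = 11.
Solving the 3×3 linear system 20y + 8z = -12, -x - 12y + 12z = -64, -x - 5y - 5z = 11 (e.g. by elimination or Cramer's rule, determinant = -396) gives (4, 1, -4).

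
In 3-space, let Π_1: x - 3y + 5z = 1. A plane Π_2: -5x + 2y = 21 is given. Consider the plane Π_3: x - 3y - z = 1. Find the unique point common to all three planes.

(-5, -2, 0)

Solving the 3×3 linear system x - 3y + 5z = 1, -5x + 2y = 21, x - 3y - z = 1 (e.g. by elimination or Cramer's rule, determinant = 78) gives (-5, -2, 0).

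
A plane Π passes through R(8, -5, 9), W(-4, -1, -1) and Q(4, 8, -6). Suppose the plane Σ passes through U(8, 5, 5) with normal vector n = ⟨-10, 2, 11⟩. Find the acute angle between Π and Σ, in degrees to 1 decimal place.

36.9

RW = (-12, 4, -10), RQ = (-4, 13, -15); a normal to Π is RW × RQ = (70, -140, -140).
Using R: Π has equation 70x - 140y - 140z = 0.
Σ: n·r = n·U gives -10x + 2y + 11z = -15.
cos θ = |n₁·n₂| / (|n₁||n₂|) = |-2520| / (√44100 · √225).
θ = arccos(0.80000) ≈ 36.9°.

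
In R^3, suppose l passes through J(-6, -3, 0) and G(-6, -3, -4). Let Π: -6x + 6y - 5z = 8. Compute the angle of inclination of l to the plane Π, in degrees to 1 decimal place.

30.5

A direction vector for l is G − J = (0, 0, -4).
sin θ = |n·v| / (|n||v|) = |20| / (√97 · √16) = 0.50767.
θ ≈ 30.5°.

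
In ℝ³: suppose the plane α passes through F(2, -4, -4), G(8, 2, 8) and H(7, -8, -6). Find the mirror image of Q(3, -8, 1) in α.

(7, 0, -5)

FG = (6, 6, 12), FH = (5, -4, -2); a normal to α is FG × FH = (36, 72, -54).
Using F: α has equation 36x + 72y - 54z = 0.
λ = (n·Q − d)/|n|² = (-522 − 0)/9396 = -1/18.
Reflection = Q − 2λn = (3, -8, 1) − (-1/9)·(36, 72, -54) = (7, 0, -5).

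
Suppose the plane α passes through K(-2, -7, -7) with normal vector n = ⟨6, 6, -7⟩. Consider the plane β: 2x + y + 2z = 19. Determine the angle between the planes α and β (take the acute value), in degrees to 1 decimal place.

83.0

α: n·r = n·K gives 6x + 6y - 7z = -5.
cos θ = |n₁·n₂| / (|n₁||n₂|) = |4| / (√121 · √9).
θ = arccos(0.12121) ≈ 83.0°.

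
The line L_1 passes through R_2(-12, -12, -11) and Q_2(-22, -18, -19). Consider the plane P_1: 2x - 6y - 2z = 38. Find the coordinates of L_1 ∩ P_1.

A direction vector for L_1 is Q_2 − R_2 = (-10, -6, -8).
Substitute r = (-12, -12, -11) + t(-10, -6, -8) into the plane: 70 + 32t = 38, so t = -1.
Intersection: (-12, -12, -11) + (-1)·(-10, -6, -8) = (-2, -6, -3).

(-2, -6, -3)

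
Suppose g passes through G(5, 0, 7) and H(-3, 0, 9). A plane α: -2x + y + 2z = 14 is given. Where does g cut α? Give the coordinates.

(1, 0, 8)

A direction vector for g is H − G = (-8, 0, 2).
Substitute r = (5, 0, 7) + t(-8, 0, 2) into the plane: 4 + 20t = 14, so t = 1/2.
Intersection: (5, 0, 7) + (1/2)·(-8, 0, 2) = (1, 0, 8).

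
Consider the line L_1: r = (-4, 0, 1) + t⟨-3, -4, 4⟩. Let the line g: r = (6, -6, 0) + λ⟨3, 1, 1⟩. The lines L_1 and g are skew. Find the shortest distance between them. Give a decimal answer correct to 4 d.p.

Common perpendicular direction n = (-3, -4, 4) × (3, 1, 1) = (-8, 15, 9).
With w = (6, -6, 0) − (-4, 0, 1) = (10, -6, -1), w · n = -179.
Distance = |w · n| / |n| = |-179| / √370 ≈ 9.3058.

9.3058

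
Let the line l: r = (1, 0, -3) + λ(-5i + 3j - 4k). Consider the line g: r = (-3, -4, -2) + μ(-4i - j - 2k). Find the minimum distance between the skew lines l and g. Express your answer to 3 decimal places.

1.601

Common perpendicular direction n = (-5, 3, -4) × (-4, -1, -2) = (-10, 6, 17).
With w = (-3, -4, -2) − (1, 0, -3) = (-4, -4, 1), w · n = 33.
Distance = |w · n| / |n| = |33| / √425 ≈ 1.601.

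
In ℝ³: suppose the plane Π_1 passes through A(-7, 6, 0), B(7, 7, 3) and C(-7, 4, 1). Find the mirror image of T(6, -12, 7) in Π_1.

AB = (14, 1, 3), AC = (0, -2, 1); a normal to Π_1 is AB × AC = (7, -14, -28).
Using A: Π_1 has equation 7x - 14y - 28z = -133.
λ = (n·T − d)/|n|² = (14 − (-133))/1029 = 1/7.
Reflection = T − 2λn = (6, -12, 7) − (2/7)·(7, -14, -28) = (4, -8, 15).

(4, -8, 15)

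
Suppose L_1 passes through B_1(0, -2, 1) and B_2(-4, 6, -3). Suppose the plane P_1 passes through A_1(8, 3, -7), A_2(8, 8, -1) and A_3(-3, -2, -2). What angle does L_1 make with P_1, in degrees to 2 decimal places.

A direction vector for L_1 is B_2 − B_1 = (-4, 8, -4).
A_1A_2 = (0, 5, 6), A_1A_3 = (-11, -5, 5); a normal to P_1 is A_1A_2 × A_1A_3 = (55, -66, 55).
Using A_1: P_1 has equation 55x - 66y + 55z = -143.
sin θ = |n·v| / (|n||v|) = |-968| / (√10406 · √96) = 0.96850.
θ ≈ 75.58°.

75.58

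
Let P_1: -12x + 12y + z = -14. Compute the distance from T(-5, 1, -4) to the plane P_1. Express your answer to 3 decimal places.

n·T − d = (-12)·(-5) + (12)·(1) + (1)·(-4) − (-14) = 82; |n| = √289.
Distance = |82| / √289 = 82/√289 ≈ 4.824.

4.824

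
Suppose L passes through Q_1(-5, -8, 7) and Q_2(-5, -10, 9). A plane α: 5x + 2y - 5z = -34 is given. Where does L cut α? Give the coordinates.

(-5, -2, 1)

A direction vector for L is Q_2 − Q_1 = (0, -2, 2).
Substitute r = (-5, -8, 7) + t(0, -2, 2) into the plane: -76 + (-14)t = -34, so t = -3.
Intersection: (-5, -8, 7) + (-3)·(0, -2, 2) = (-5, -2, 1).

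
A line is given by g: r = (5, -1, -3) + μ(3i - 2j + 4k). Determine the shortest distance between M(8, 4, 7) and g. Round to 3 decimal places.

9.031

Taking (5, -1, -3) on g with direction v = (3, -2, 4): w = M − (5, -1, -3) = (3, 5, 10), and w × v = (40, 18, -21).
Distance = |w × v| / |v| = √2365 / √29 ≈ 9.031.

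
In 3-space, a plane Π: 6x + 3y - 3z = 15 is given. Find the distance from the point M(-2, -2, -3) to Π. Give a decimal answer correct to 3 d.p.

3.266

n·M − d = (6)·(-2) + (3)·(-2) + (-3)·(-3) − 15 = -24; |n| = √54.
Distance = |-24| / √54 = 24/√54 ≈ 3.266.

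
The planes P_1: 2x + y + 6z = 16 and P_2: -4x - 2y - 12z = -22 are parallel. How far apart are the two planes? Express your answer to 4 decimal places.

Rescale P_2 by 1/(-2): 2x + y + 6z = 11. Then distance = |16 − 11| / √41 ≈ 0.7809.

0.7809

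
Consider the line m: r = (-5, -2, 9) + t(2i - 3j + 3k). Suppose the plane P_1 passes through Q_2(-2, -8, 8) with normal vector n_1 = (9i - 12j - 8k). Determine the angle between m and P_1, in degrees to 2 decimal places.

22.10

P_1: n_1·r = n_1·Q_2 gives 9x - 12y - 8z = 14.
sin θ = |n·v| / (|n||v|) = |30| / (√289 · √22) = 0.37624.
θ ≈ 22.10°.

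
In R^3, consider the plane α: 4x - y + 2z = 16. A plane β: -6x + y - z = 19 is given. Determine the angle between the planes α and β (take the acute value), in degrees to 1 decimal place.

17.1

cos θ = |n₁·n₂| / (|n₁||n₂|) = |-27| / (√21 · √38).
θ = arccos(0.95579) ≈ 17.1°.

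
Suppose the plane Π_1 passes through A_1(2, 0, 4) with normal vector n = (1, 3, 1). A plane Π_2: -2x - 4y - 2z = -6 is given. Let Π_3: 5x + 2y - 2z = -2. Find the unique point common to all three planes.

(-2, 3, -1)

Π_1: n·r = n·A_1 gives x + 3y + z = 6.
Solving the 3×3 linear system x + 3y + z = 6, -2x - 4y - 2z = -6, 5x + 2y - 2z = -2 (e.g. by elimination or Cramer's rule, determinant = -14) gives (-2, 3, -1).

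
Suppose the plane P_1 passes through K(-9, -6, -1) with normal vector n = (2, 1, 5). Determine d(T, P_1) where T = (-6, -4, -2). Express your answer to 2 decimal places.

P_1: n·r = n·K gives 2x + y + 5z = -29.
n·T − d = (2)·(-6) + (1)·(-4) + (5)·(-2) − (-29) = 3; |n| = √30.
Distance = |3| / √30 = 3/√30 ≈ 0.55.

0.55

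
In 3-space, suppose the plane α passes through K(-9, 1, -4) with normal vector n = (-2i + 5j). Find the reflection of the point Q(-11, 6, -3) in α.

(-7, -4, -3)

α: n·r = n·K gives -2x + 5y = 23.
λ = (n·Q − d)/|n|² = (52 − 23)/29 = 1.
Reflection = Q − 2λn = (-11, 6, -3) − 2·(-2, 5, 0) = (-7, -4, -3).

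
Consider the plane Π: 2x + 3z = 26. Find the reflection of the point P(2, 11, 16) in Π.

λ = (n·P − d)/|n|² = (52 − 26)/13 = 2.
Reflection = P − 2λn = (2, 11, 16) − 4·(2, 0, 3) = (-6, 11, 4).

(-6, 11, 4)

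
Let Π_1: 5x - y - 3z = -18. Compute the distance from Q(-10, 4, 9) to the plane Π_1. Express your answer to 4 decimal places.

10.6489

n·Q − d = (5)·(-10) + (-1)·(4) + (-3)·(9) − (-18) = -63; |n| = √35.
Distance = |-63| / √35 = 63/√35 ≈ 10.6489.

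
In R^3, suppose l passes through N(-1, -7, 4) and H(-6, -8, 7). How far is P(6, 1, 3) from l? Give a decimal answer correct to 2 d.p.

7.32

A direction vector for l is H − N = (-5, -1, 3).
Taking (-1, -7, 4) on l with direction v = (-5, -1, 3): w = P − (-1, -7, 4) = (7, 8, -1), and w × v = (23, -16, 33).
Distance = |w × v| / |v| = √1874 / √35 ≈ 7.32.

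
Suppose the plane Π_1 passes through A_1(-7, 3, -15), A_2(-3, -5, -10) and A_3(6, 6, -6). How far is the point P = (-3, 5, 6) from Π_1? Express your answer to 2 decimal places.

14.51

A_1A_2 = (4, -8, 5), A_1A_3 = (13, 3, 9); a normal to Π_1 is A_1A_2 × A_1A_3 = (-87, 29, 116).
Using A_1: Π_1 has equation -87x + 29y + 116z = -1044.
n·P − d = (-87)·(-3) + (29)·(5) + (116)·(6) − (-1044) = 2146; |n| = √21866.
Distance = |2146| / √21866 = 2146/√21866 ≈ 14.51.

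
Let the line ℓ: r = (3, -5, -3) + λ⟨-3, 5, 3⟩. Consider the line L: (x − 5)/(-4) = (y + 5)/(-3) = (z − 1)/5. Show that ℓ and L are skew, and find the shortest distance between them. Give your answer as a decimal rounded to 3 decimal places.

4.108

L has direction (-4, -3, 5) through (5, -5, 1).
Common perpendicular direction n = (-3, 5, 3) × (-4, -3, 5) = (34, 3, 29).
With w = (5, -5, 1) − (3, -5, -3) = (2, 0, 4), w · n = 184.
Since n ≠ 0 the lines are not parallel, and w · n = 184 ≠ 0 so they do not intersect; hence they are skew.
Distance = |w · n| / |n| = |184| / √2006 ≈ 4.108.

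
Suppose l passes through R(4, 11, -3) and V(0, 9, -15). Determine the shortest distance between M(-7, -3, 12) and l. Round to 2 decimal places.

21.70

A direction vector for l is V − R = (-4, -2, -12).
Taking (4, 11, -3) on l with direction v = (-4, -2, -12): w = M − (4, 11, -3) = (-11, -14, 15), and w × v = (198, -192, -34).
Distance = |w × v| / |v| = √77224 / √164 ≈ 21.70.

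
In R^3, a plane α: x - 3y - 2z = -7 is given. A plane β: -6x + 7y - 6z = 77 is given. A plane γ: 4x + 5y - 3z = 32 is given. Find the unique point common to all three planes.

(-2, 5, -5)

Solving the 3×3 linear system x - 3y - 2z = -7, -6x + 7y - 6z = 77, 4x + 5y - 3z = 32 (e.g. by elimination or Cramer's rule, determinant = 251) gives (-2, 5, -5).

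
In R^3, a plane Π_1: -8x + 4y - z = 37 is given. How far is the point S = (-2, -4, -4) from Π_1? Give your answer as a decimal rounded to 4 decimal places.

n·S − d = (-8)·(-2) + (4)·(-4) + (-1)·(-4) − 37 = -33; |n| = √81.
Distance = |-33| / √81 = 33/√81 ≈ 3.6667.

3.6667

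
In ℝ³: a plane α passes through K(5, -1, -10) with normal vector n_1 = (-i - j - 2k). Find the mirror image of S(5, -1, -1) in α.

(-1, -7, -13)

α: n_1·r = n_1·K gives -x - y - 2z = 16.
λ = (n·S − d)/|n|² = (-2 − 16)/6 = -3.
Reflection = S − 2λn = (5, -1, -1) − (-6)·(-1, -1, -2) = (-1, -7, -13).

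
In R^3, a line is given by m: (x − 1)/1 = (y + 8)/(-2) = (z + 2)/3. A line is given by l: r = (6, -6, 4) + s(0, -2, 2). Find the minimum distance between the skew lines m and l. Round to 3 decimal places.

m has direction (1, -2, 3) through (1, -8, -2).
Common perpendicular direction n = (1, -2, 3) × (0, -2, 2) = (2, -2, -2).
With w = (6, -6, 4) − (1, -8, -2) = (5, 2, 6), w · n = -6.
Distance = |w · n| / |n| = |-6| / √12 ≈ 1.732.

1.732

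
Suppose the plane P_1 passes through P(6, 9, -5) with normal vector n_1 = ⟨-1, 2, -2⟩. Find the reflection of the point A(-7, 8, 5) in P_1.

(-9, 12, 1)

P_1: n_1·r = n_1·P gives -x + 2y - 2z = 22.
λ = (n·A − d)/|n|² = (13 − 22)/9 = -1.
Reflection = A − 2λn = (-7, 8, 5) − (-2)·(-1, 2, -2) = (-9, 12, 1).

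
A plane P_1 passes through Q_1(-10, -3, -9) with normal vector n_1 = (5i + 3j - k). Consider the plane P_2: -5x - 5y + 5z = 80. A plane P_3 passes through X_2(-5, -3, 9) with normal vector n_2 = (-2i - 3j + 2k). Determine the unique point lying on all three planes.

(-6, -5, 5)

P_1: n_1·r = n_1·Q_1 gives 5x + 3y - z = -50.
P_3: n_2·r = n_2·X_2 gives -2x - 3y + 2z = 37.
Solving the 3×3 linear system 5x + 3y - z = -50, -5x - 5y + 5z = 80, -2x - 3y + 2z = 37 (e.g. by elimination or Cramer's rule, determinant = 20) gives (-6, -5, 5).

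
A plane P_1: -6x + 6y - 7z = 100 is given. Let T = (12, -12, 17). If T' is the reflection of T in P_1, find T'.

λ = (n·T − d)/|n|² = (-263 − 100)/121 = -3.
Reflection = T − 2λn = (12, -12, 17) − (-6)·(-6, 6, -7) = (-24, 24, -25).

(-24, 24, -25)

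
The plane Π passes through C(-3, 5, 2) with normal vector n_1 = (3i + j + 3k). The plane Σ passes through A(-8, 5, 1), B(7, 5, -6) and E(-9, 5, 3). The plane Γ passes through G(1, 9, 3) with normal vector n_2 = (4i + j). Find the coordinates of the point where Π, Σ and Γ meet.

(2, 5, -3)

Π: n_1·r = n_1·C gives 3x + y + 3z = 2.
AB = (15, 0, -7), AE = (-1, 0, 2); a normal to Σ is AB × AE = (0, -23, 0).
Using A: Σ has equation -23y = -115.
Γ: n_2·r = n_2·G gives 4x + y = 13.
Solving the 3×3 linear system 3x + y + 3z = 2, -23y = -115, 4x + y = 13 (e.g. by elimination or Cramer's rule, determinant = 276) gives (2, 5, -3).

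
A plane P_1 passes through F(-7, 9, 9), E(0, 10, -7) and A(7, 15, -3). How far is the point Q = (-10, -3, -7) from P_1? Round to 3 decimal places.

FE = (7, 1, -16), FA = (14, 6, -12); a normal to P_1 is FE × FA = (84, -140, 28).
Using F: P_1 has equation 84x - 140y + 28z = -1596.
n·Q − d = (84)·(-10) + (-140)·(-3) + (28)·(-7) − (-1596) = 980; |n| = √27440.
Distance = |980| / √27440 = 980/√27440 ≈ 5.916.

5.916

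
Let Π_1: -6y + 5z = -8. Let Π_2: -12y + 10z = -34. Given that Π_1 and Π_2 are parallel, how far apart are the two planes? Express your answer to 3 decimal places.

Rescale Π_2 by 1/2: -6y + 5z = -17. Then distance = |-8 − (-17)| / √61 ≈ 1.152.

1.152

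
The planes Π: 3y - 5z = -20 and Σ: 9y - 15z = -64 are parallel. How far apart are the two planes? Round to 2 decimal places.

Rescale Σ by 1/3: 3y - 5z = -64/3. Then distance = |-20 − (-64/3)| / √34 ≈ 0.23.

0.23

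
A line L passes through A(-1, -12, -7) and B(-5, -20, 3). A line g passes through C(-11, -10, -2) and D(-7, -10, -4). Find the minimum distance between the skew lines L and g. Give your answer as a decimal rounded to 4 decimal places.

A direction vector for L is B − A = (-4, -8, 10).
A direction vector for g is D − C = (4, 0, -2).
Common perpendicular direction n = (-4, -8, 10) × (4, 0, -2) = (16, 32, 32).
With w = (-11, -10, -2) − (-1, -12, -7) = (-10, 2, 5), w · n = 64.
Distance = |w · n| / |n| = |64| / √2304 ≈ 1.3333.

1.3333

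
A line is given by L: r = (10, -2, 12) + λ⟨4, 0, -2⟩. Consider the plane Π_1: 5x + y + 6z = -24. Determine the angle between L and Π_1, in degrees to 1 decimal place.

13.1

sin θ = |n·v| / (|n||v|) = |8| / (√62 · √20) = 0.22718.
θ ≈ 13.1°.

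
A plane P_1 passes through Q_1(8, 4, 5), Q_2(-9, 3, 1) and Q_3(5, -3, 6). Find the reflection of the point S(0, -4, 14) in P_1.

(4, -8, -2)

Q_1Q_2 = (-17, -1, -4), Q_1Q_3 = (-3, -7, 1); a normal to P_1 is Q_1Q_2 × Q_1Q_3 = (-29, 29, 116).
Using Q_1: P_1 has equation -29x + 29y + 116z = 464.
λ = (n·S − d)/|n|² = (1508 − 464)/15138 = 2/29.
Reflection = S − 2λn = (0, -4, 14) − (4/29)·(-29, 29, 116) = (4, -8, -2).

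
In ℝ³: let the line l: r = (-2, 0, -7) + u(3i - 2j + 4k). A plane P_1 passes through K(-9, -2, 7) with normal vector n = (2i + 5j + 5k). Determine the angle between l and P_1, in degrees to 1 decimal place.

P_1: n·r = n·K gives 2x + 5y + 5z = 7.
sin θ = |n·v| / (|n||v|) = |16| / (√54 · √29) = 0.40432.
θ ≈ 23.8°.

23.8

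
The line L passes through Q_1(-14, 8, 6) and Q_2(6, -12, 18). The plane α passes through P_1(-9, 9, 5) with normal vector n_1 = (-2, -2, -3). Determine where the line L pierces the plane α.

(-9, 3, 9)

A direction vector for L is Q_2 − Q_1 = (20, -20, 12).
α: n_1·r = n_1·P_1 gives -2x - 2y - 3z = -15.
Substitute r = (-14, 8, 6) + t(20, -20, 12) into the plane: -6 + (-36)t = -15, so t = 1/4.
Intersection: (-14, 8, 6) + (1/4)·(20, -20, 12) = (-9, 3, 9).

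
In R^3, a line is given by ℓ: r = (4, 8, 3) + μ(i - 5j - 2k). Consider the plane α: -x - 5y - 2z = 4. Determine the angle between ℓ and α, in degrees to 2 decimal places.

68.96

sin θ = |n·v| / (|n||v|) = |28| / (√30 · √30) = 0.93333.
θ ≈ 68.96°.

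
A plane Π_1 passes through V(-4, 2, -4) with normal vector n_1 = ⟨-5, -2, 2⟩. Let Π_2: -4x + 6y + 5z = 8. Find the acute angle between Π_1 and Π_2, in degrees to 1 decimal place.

Π_1: n_1·r = n_1·V gives -5x - 2y + 2z = 8.
cos θ = |n₁·n₂| / (|n₁||n₂|) = |18| / (√33 · √77).
θ = arccos(0.35708) ≈ 69.1°.

69.1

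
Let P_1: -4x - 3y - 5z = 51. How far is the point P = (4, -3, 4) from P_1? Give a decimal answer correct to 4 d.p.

n·P − d = (-4)·(4) + (-3)·(-3) + (-5)·(4) − 51 = -78; |n| = √50.
Distance = |-78| / √50 = 78/√50 ≈ 11.0309.

11.0309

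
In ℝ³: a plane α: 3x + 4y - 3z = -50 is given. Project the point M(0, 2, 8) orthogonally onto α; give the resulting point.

(-3, -2, 11)

Foot = M − λn with λ = (n·M − d)/|n|² = (-16 − (-50))/34 = 1.
Foot = (0, 2, 8) − 1·(3, 4, -3) = (-3, -2, 11).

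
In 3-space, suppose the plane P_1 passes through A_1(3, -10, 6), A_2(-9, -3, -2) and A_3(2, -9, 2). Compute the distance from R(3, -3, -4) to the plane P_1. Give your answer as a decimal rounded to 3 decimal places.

5.111

A_1A_2 = (-12, 7, -8), A_1A_3 = (-1, 1, -4); a normal to P_1 is A_1A_2 × A_1A_3 = (-20, -40, -5).
Using A_1: P_1 has equation -20x - 40y - 5z = 310.
n·R − d = (-20)·(3) + (-40)·(-3) + (-5)·(-4) − 310 = -230; |n| = √2025.
Distance = |-230| / √2025 = 230/√2025 ≈ 5.111.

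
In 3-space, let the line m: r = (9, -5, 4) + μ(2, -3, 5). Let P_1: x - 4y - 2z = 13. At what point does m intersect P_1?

Substitute r = (9, -5, 4) + t(2, -3, 5) into the plane: 21 + 4t = 13, so t = -2.
Intersection: (9, -5, 4) + (-2)·(2, -3, 5) = (5, 1, -6).

(5, 1, -6)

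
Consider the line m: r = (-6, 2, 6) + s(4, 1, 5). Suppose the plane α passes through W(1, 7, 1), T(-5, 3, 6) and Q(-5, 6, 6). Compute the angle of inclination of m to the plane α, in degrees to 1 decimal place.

81.1

WT = (-6, -4, 5), WQ = (-6, -1, 5); a normal to α is WT × WQ = (-15, 0, -18).
Using W: α has equation -15x - 18z = -33.
sin θ = |n·v| / (|n||v|) = |-150| / (√549 · √42) = 0.98783.
θ ≈ 81.1°.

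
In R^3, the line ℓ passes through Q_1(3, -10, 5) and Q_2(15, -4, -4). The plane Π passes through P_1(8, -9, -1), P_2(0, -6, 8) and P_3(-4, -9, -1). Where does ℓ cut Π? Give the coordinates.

A direction vector for ℓ is Q_2 − Q_1 = (12, 6, -9).
P_1P_2 = (-8, 3, 9), P_1P_3 = (-12, 0, 0); a normal to Π is P_1P_2 × P_1P_3 = (0, -108, 36).
Using P_1: Π has equation -108y + 36z = 936.
Substitute r = (3, -10, 5) + t(12, 6, -9) into the plane: 1260 + (-972)t = 936, so t = 1/3.
Intersection: (3, -10, 5) + (1/3)·(12, 6, -9) = (7, -8, 2).

(7, -8, 2)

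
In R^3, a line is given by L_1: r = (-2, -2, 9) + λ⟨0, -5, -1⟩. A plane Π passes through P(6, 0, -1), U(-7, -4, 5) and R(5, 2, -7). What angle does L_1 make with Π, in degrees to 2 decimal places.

PU = (-13, -4, 6), PR = (-1, 2, -6); a normal to Π is PU × PR = (12, -84, -30).
Using P: Π has equation 12x - 84y - 30z = 102.
sin θ = |n·v| / (|n||v|) = |450| / (√8100 · √26) = 0.98058.
θ ≈ 78.69°.

78.69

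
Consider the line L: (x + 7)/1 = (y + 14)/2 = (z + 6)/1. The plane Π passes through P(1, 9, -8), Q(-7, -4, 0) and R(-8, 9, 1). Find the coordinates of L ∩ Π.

L has direction (1, 2, 1) through (-7, -14, -6).
PQ = (-8, -13, 8), PR = (-9, 0, 9); a normal to Π is PQ × PR = (-117, 0, -117).
Using P: Π has equation -117x - 117z = 819.
Substitute r = (-7, -14, -6) + t(1, 2, 1) into the plane: 1521 + (-234)t = 819, so t = 3.
Intersection: (-7, -14, -6) + 3·(1, 2, 1) = (-4, -8, -3).

(-4, -8, -3)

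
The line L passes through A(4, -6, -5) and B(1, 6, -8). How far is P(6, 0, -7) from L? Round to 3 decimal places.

A direction vector for L is B − A = (-3, 12, -3).
Taking (4, -6, -5) on L with direction v = (-3, 12, -3): w = P − (4, -6, -5) = (2, 6, -2), and w × v = (6, 12, 42).
Distance = |w × v| / |v| = √1944 / √162 ≈ 3.464.

3.464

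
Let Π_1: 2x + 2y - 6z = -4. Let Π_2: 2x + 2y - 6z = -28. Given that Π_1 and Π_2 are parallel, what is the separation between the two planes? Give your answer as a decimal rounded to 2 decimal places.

3.62

Same normal n = (2, 2, -6) with |n| = √44; distance = |-4 − (-28)| / |n| = 24/√44 ≈ 3.62.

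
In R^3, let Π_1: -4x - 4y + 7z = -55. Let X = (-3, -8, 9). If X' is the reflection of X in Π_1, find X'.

λ = (n·X − d)/|n|² = (107 − (-55))/81 = 2.
Reflection = X − 2λn = (-3, -8, 9) − 4·(-4, -4, 7) = (13, 8, -19).

(13, 8, -19)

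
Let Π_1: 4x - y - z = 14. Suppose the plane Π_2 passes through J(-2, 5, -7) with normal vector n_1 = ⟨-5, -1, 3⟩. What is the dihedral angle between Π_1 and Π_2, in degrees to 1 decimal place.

28.8

Π_2: n_1·r = n_1·J gives -5x - y + 3z = -16.
cos θ = |n₁·n₂| / (|n₁||n₂|) = |-22| / (√18 · √35).
θ = arccos(0.87650) ≈ 28.8°.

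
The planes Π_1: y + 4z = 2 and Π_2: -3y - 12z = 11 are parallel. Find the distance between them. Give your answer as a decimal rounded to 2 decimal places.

1.37

Rescale Π_2 by 1/(-3): y + 4z = -11/3. Then distance = |2 − (-11/3)| / √17 ≈ 1.37.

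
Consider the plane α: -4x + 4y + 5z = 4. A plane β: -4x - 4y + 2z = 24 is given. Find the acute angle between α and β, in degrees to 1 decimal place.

77.2

cos θ = |n₁·n₂| / (|n₁||n₂|) = |10| / (√57 · √36).
θ = arccos(0.22076) ≈ 77.2°.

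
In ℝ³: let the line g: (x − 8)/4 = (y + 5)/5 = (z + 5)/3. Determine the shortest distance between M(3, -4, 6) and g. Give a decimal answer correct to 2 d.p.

11.85

g has direction (4, 5, 3) through (8, -5, -5).
Taking (8, -5, -5) on g with direction v = (4, 5, 3): w = M − (8, -5, -5) = (-5, 1, 11), and w × v = (-52, 59, -29).
Distance = |w × v| / |v| = √7026 / √50 ≈ 11.85.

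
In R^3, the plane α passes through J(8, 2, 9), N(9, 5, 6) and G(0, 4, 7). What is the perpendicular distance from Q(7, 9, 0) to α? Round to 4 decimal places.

JN = (1, 3, -3), JG = (-8, 2, -2); a normal to α is JN × JG = (0, 26, 26).
Using J: α has equation 26y + 26z = 286.
n·Q − d = (0)·(7) + (26)·(9) + (26)·(0) − 286 = -52; |n| = √1352.
Distance = |-52| / √1352 = 52/√1352 ≈ 1.4142.

1.4142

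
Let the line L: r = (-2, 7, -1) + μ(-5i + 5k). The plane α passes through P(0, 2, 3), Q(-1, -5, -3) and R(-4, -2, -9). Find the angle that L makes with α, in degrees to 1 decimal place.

64.6

PQ = (-1, -7, -6), PR = (-4, -4, -12); a normal to α is PQ × PR = (60, 12, -24).
Using P: α has equation 60x + 12y - 24z = -48.
sin θ = |n·v| / (|n||v|) = |-420| / (√4320 · √50) = 0.90370.
θ ≈ 64.6°.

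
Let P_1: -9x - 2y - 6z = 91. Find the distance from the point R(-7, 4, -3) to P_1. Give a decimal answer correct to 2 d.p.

1.64

n·R − d = (-9)·(-7) + (-2)·(4) + (-6)·(-3) − 91 = -18; |n| = √121.
Distance = |-18| / √121 = 18/√121 ≈ 1.64.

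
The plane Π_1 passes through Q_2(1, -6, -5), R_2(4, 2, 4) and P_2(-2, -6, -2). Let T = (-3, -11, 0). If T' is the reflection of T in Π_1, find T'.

Q_2R_2 = (3, 8, 9), Q_2P_2 = (-3, 0, 3); a normal to Π_1 is Q_2R_2 × Q_2P_2 = (24, -36, 24).
Using Q_2: Π_1 has equation 24x - 36y + 24z = 120.
λ = (n·T − d)/|n|² = (324 − 120)/2448 = 1/12.
Reflection = T − 2λn = (-3, -11, 0) − (1/6)·(24, -36, 24) = (-7, -5, -4).

(-7, -5, -4)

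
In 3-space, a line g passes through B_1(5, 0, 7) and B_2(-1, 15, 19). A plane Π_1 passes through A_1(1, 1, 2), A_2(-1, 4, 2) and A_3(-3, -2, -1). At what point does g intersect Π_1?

A direction vector for g is B_2 − B_1 = (-6, 15, 12).
A_1A_2 = (-2, 3, 0), A_1A_3 = (-4, -3, -3); a normal to Π_1 is A_1A_2 × A_1A_3 = (-9, -6, 18).
Using A_1: Π_1 has equation -9x - 6y + 18z = 21.
Substitute r = (5, 0, 7) + t(-6, 15, 12) into the plane: 81 + 180t = 21, so t = -1/3.
Intersection: (5, 0, 7) + (-1/3)·(-6, 15, 12) = (7, -5, 3).

(7, -5, 3)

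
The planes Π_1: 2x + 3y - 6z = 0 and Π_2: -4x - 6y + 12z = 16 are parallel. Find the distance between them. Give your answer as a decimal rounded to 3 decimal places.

Rescale Π_2 by 1/(-2): 2x + 3y - 6z = -8. Then distance = |0 − (-8)| / √49 ≈ 1.143.

1.143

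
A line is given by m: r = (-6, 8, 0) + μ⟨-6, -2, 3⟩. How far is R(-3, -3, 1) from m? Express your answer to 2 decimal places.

11.40

Taking (-6, 8, 0) on m with direction v = (-6, -2, 3): w = R − (-6, 8, 0) = (3, -11, 1), and w × v = (-31, -15, -72).
Distance = |w × v| / |v| = √6370 / √49 ≈ 11.40.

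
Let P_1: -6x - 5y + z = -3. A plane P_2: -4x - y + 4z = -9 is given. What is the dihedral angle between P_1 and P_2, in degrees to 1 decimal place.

cos θ = |n₁·n₂| / (|n₁||n₂|) = |33| / (√62 · √33).
θ = arccos(0.72956) ≈ 43.2°.

43.2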